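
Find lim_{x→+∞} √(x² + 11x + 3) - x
This is an ∞ − ∞ indeterminate form.
Multiply and divide by the conjugate √(x²+11x + 3) + x; the x² terms cancel, leaving (11x + 3)/(√(x²+11x + 3)+x) → 11/2.
Limit = 11/2.

Final answer: 11/2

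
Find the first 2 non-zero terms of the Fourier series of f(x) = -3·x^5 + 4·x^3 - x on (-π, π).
(-770 - 6·π^4 + 128·π^2)·sin(x) + (-19·π^2 + 59/2 + 3·π^4)·sin(2·x)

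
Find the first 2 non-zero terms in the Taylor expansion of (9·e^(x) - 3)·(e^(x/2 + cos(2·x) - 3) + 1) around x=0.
x·(12·e^(-2) + 9) + 6·e^(-2) + 6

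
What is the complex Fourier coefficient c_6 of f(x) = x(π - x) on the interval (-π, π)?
Compute the real Fourier coefficients first: a_6 = -1/9, b_6 = -π/3.
Then c_6 = (a_6 − i·b_6)/2 = -1/18 + i·π/6.

Final answer: -1/18 + i·π/6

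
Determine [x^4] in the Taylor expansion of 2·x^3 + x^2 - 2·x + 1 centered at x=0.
Expand to order 4: 2·x^3 + x^2 - 2·x + 1 = 2·x^3 + x^2 - 2·x + 1 + O(x^5).
The coefficient of x^4 is 0.

Final answer: 0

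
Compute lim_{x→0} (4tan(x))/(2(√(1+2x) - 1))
Both numerator and denominator → 0 as x → 0; this is a 0/0 indeterminate form.
Expand each to leading order near x = 0: numerator ~ 4·x, denominator ~ 2·x.
The limit of the ratio is 2.

Final answer: 2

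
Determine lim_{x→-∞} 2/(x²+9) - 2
Evaluate the dominant behaviour as x → -∞; each term tends to a finite value or vanishes.
Limit = -2.

Final answer: -2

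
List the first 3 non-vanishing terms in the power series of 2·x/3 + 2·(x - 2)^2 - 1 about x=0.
2·x^2 - 22·x/3 + 7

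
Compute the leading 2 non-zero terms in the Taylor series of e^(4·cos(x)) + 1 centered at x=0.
-2·x^2·e^(4) + 1 + e^(4)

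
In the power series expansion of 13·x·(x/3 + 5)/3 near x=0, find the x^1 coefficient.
Expand to order 1: 13·x·(x/3 + 5)/3 = 65·x/3 + O(x^2).
The coefficient of x^1 is 65/3.

Final answer: 65/3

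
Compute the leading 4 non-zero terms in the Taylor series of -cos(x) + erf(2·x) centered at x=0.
-16·x^3/(3·√(π)) + x^2/2 + 4·x/√(π) - 1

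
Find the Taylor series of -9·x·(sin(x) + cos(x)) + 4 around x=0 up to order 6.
-3·x^6/40 - 3·x^5/8 + 3·x^4/2 + 9·x^3/2 - 9·x^2 - 9·x + 4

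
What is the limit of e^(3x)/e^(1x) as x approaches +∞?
This is an ∞/∞ indeterminate form as x → +∞.
Rewrite e^(3x)/e^(1x) = e^((3−1)x) = e^(2x); the exponent coefficient is 2 > 0 so e^(2x) → ∞.
Limit = ∞.

Final answer: ∞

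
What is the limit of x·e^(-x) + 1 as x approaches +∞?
Evaluate the dominant behaviour as x → +∞; each term tends to a finite value or vanishes.
Limit = 1.

Final answer: 1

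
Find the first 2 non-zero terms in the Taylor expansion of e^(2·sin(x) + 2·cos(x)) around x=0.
2·x·e^(2) + e^(2)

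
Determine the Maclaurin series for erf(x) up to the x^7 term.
-x^7/(21·√(π)) + x^5/(5·√(π)) - 2·x^3/(3·√(π)) + 2·x/√(π)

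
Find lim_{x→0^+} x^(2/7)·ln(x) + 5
The product is a 0·∞ indeterminate form at x → 0⁺.
Rewrite the product as ln(x) / x^(-2/7) and apply L'Hôpital, or use the standard hierarchy x^(-2/7) ≫ |ln x| as x → 0⁺.
The indeterminate product → 0, so the limit = 5.

Final answer: 5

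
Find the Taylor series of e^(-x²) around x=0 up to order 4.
x^4/2 - x^2 + 1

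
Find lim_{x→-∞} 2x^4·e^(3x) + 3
The product is a 0·∞ indeterminate form at x → -∞.
Rewrite the product as 2x^4 / e^(-3x) (an ∞/∞ form) and apply L'Hôpital, or use the standard hierarchy e^(3|x|) ≫ |x^4| as x → -∞.
The indeterminate product → 0, so the limit = 3.

Final answer: 3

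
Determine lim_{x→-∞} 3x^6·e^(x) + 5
The product is a 0·∞ indeterminate form at x → -∞.
Rewrite the product as 3x^6 / e^(-x) (an ∞/∞ form) and apply L'Hôpital, or use the standard hierarchy e^(|x|) ≫ |x^6| as x → -∞.
The indeterminate product → 0, so the limit = 5.

Final answer: 5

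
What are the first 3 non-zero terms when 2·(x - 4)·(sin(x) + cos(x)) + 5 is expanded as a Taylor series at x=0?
6·x^2 - 6·x - 3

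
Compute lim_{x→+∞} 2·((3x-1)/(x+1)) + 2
Evaluate the dominant behaviour as x → +∞; each term tends to a finite value or vanishes.
Limit = 8.

Final answer: 8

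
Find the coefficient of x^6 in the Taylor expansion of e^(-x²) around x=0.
Expand to order 6: e^(-x²) = -x^6/6 + x^4/2 - x^2 + 1 + O(x^7).
The coefficient of x^6 is -1/6.

Final answer: -1/6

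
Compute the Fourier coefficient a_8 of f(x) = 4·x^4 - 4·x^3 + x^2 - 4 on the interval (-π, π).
a_8 = (1/π) ∫_{-π}^{π} f(x)·cos(8x) dx.
Evaluate the integral (use parity and integration by parts as needed): a_8 = 1/64 + π^2/2.

Final answer: 1/64 + π^2/2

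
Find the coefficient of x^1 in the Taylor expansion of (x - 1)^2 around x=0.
Expand to order 1: (x - 1)^2 = 1 - 2·x + O(x^2).
The coefficient of x^1 is -2.

Final answer: -2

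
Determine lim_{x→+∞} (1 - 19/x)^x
As x → +∞: this is the defining limit (1 - 19/x)^x → e^(-19).
Limit = e^(-19).

Final answer: e^(-19)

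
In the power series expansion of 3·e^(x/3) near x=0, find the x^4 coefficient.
Expand to order 4: 3·e^(x/3) = x^4/648 + x^3/54 + x^2/6 + x + 3 + O(x^5).
The coefficient of x^4 is 1/648.

Final answer: 1/648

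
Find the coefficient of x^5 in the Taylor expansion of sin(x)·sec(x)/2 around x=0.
Expand to order 5: sin(x)·sec(x)/2 = x^5/15 + x^3/6 + x/2 + O(x^6).
The coefficient of x^5 is 1/15.

Final answer: 1/15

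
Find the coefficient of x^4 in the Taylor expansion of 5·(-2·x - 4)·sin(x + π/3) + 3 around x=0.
Expand to order 4: 5·(-2·x - 4)·sin(x + π/3) + 3 = x^4·(5/6 - 5·√(3)/12) + x^3·(5/3 + 5·√(3)/2) + x^2·(-5 + 5·√(3)) + x·(-10 - 5·√(3)) - 10·√(3) + 3 + O(x^5).
The coefficient of x^4 is 5/6 - 5·√(3)/12.

Final answer: 5/6 - 5·√(3)/12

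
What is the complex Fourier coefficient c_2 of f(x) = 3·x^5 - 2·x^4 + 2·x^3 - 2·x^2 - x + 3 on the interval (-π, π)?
Compute the real Fourier coefficients first: a_2 = 4 - 4·π^2, b_2 = -3·π^4 - 37/2 + 13·π^2.
Then c_2 = (a_2 − i·b_2)/2 = -2·π^2 + 2 - 13·i·π^2/2 + 37·i/4 + 3·i·π^4/2.

Final answer: -2·π^2 + 2 - 13·i·π^2/2 + 37·i/4 + 3·i·π^4/2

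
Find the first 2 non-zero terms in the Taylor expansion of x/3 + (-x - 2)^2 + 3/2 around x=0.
13·x/3 + 11/2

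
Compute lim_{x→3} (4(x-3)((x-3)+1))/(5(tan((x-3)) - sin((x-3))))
Both numerator and denominator → 0 as x → 3; this is a 0/0 indeterminate form.
Expand each to leading order near x = 3: numerator ~ 4·(x - 3), denominator ~ 5·(x - 3)^3/2.
The limit of the ratio is ∞.

Final answer: ∞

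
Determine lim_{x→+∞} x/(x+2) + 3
Evaluate the dominant behaviour as x → +∞; each term tends to a finite value or vanishes.
Limit = 4.

Final answer: 4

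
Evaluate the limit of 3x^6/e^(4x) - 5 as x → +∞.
The quotient is an ∞/∞ indeterminate form as x → +∞.
The exponential denominator e^(4x) dominates the polynomial numerator (e^x ≫ x^6 as x → ∞), so the quotient → 0.
Adding the constant: 0 - 5 = -5. Limit = -5.

Final answer: -5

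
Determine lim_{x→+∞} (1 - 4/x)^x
As x → +∞: this is the defining limit (1 - 4/x)^x → e^(-4).
Limit = e^(-4).

Final answer: e^(-4)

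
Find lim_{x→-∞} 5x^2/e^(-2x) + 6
The quotient is an ∞/∞ indeterminate form as x → -∞.
Compare growth rates of the dominant terms (exponentials ≫ polynomials ≫ logarithms), or apply L'Hôpital's rule; the quotient → 0.
Adding the constant: 0 + 6 = 6. Limit = 6.

Final answer: 6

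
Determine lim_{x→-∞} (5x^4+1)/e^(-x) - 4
The quotient is an ∞/∞ indeterminate form as x → -∞.
Compare growth rates of the dominant terms (exponentials ≫ polynomials ≫ logarithms), or apply L'Hôpital's rule; the quotient → 0.
Adding the constant: 0 - 4 = -4. Limit = -4.

Final answer: -4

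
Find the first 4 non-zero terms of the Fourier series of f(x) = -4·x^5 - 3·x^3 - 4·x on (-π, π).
(-932 - 8·π^4 + 154·π^2)·sin(x) + (-17·π^2 + 59/2 + 4·π^4)·sin(2·x) + (-8·π^4/3 - 428/81 + 106·π^2/27)·sin(3·x) + (-π^2 + 19/8 + 2·π^4)·sin(4·x)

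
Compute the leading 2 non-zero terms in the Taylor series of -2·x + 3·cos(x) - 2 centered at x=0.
1 - 2·x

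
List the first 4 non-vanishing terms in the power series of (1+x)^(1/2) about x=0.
x^3/16 - x^2/8 + x/2 + 1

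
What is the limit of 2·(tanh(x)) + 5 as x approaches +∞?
Evaluate the dominant behaviour as x → +∞; each term tends to a finite value or vanishes.
Limit = 7.

Final answer: 7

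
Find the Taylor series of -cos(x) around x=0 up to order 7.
x^6/720 - x^4/24 + x^2/2 - 1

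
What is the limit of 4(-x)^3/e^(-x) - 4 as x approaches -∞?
The quotient is an ∞/∞ indeterminate form as x → -∞.
Compare growth rates of the dominant terms (exponentials ≫ polynomials ≫ logarithms), or apply L'Hôpital's rule; the quotient → 0.
Adding the constant: 0 - 4 = -4. Limit = -4.

Final answer: -4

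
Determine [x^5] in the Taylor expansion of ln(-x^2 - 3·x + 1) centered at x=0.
Expand to order 5: ln(-x^2 - 3·x + 1) = -393·x^5/5 - 119·x^4/4 - 12·x^3 - 11·x^2/2 - 3·x + O(x^6).
The coefficient of x^5 is -393/5.

Final answer: -393/5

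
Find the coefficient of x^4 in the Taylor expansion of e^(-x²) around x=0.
Expand to order 4: e^(-x²) = x^4/2 - x^2 + 1 + O(x^5).
The coefficient of x^4 is 1/2.

Final answer: 1/2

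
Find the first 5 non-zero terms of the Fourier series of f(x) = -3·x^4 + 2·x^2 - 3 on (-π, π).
(-152 + 24·π^2)·cos(x) + (11 - 6·π^2)·cos(2·x) + (-8/3 + 8·π^2/3)·cos(3·x) + (17/16 - 3·π^2/2)·cos(4·x) - 3·π^4/5 - 3 + 2·π^2/3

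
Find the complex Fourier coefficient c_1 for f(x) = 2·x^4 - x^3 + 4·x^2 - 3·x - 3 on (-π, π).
Compute the real Fourier coefficients first: a_1 = 80 - 16·π^2, b_1 = 6 - 2·π^2.
Then c_1 = (a_1 − i·b_1)/2 = -8·π^2 + 40 - 3·i + i·π^2.

Final answer: -8·π^2 + 40 - 3·i + i·π^2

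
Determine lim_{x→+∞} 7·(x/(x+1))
Evaluate the dominant behaviour as x → +∞; each term tends to a finite value or vanishes.
Limit = 7.

Final answer: 7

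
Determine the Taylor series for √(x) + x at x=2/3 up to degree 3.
2/3 + √(6)/3 + (√(6)/4 + 1)·(x - 2/3) - 3·√(6)·(x - 2/3)^2/32 + 9·√(6)·(x - 2/3)^3/128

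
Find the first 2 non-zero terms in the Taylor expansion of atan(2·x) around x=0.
-8·x^3/3 + 2·x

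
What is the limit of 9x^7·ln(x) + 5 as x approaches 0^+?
The product is a 0·∞ indeterminate form at x → 0⁺.
Rewrite the product as 9·ln(x) / x^(-7) and apply L'Hôpital, or use the standard hierarchy x^(-7) ≫ |ln x| as x → 0⁺.
The indeterminate product → 0, so the limit = 5.

Final answer: 5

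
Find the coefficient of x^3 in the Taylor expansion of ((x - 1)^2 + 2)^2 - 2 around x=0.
Expand to order 3: ((x - 1)^2 + 2)^2 - 2 = -4·x^3 + 10·x^2 - 12·x + 7 + O(x^4).
The coefficient of x^3 is -4.

Final answer: -4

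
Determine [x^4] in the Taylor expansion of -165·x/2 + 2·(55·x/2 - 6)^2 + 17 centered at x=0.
Expand to order 4: -165·x/2 + 2·(55·x/2 - 6)^2 + 17 = 3025·x^2/2 - 1485·x/2 + 89 + O(x^5).
The coefficient of x^4 is 0.

Final answer: 0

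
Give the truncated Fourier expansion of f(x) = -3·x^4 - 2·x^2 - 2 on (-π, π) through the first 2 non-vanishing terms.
(-136 + 24·π^2)·cos(x) - 3·π^4/5 - 2·π^2/3 - 2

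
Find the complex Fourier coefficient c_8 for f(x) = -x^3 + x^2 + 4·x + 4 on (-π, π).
Compute the real Fourier coefficients first: a_8 = 1/16, b_8 = -131/128 + π^2/4.
Then c_8 = (a_8 − i·b_8)/2 = 1/32 - i·π^2/8 + 131·i/256.

Final answer: 1/32 - i·π^2/8 + 131·i/256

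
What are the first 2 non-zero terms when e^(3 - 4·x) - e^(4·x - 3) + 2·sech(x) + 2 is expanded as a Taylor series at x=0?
x·(-4·e^(3) - 4·e^(-3)) - e^(-3) + 4 + e^(3)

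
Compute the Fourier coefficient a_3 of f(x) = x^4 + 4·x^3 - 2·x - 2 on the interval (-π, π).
a_3 = (1/π) ∫_{-π}^{π} f(x)·cos(3x) dx.
Evaluate the integral (use parity and integration by parts as needed): a_3 = 16/27 - 8·π^2/9.

Final answer: 16/27 - 8·π^2/9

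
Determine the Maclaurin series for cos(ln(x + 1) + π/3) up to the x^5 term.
x^5·(√(3)/24 + 1/6) - 5·x^4/24 + x^3·(1/4 - √(3)/12) + x^2·(-1/4 + √(3)/4) - √(3)·x/2 + 1/2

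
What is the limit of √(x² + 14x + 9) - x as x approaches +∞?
As x → +∞: multiply by the conjugate to get (14x+9)/(√(x²+14x+9)+x); the denominator ~ 2x, so the limit is 14/2 = 7.
Limit = 7.

Final answer: 7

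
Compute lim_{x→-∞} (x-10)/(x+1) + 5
Evaluate the dominant behaviour as x → -∞; each term tends to a finite value or vanishes.
Limit = 6.

Final answer: 6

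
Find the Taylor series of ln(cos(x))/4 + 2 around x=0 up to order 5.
-x^4/48 - x^2/8 + 2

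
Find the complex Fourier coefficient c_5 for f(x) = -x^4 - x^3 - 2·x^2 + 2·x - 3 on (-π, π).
Compute the real Fourier coefficients first: a_5 = 152/625 + 8·π^2/25, b_5 = 112/125 - 2·π^2/5.
Then c_5 = (a_5 − i·b_5)/2 = 76/625 + 4·π^2/25 - 56·i/125 + i·π^2/5.

Final answer: 76/625 + 4·π^2/25 - 56·i/125 + i·π^2/5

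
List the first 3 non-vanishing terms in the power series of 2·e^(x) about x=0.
x^2 + 2·x + 2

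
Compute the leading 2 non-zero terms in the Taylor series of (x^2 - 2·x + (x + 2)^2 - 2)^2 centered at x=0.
8·x + 4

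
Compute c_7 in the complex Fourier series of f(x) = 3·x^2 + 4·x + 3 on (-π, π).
Compute the real Fourier coefficients first: a_7 = -12/49, b_7 = 8/7.
Then c_7 = (a_7 − i·b_7)/2 = -6/49 - 4·i/7.

Final answer: -6/49 - 4·i/7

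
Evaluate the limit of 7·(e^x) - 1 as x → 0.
Direct substitution at x = 0 gives 6.

Final answer: 6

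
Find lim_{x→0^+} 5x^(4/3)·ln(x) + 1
The product is a 0·∞ indeterminate form at x → 0⁺.
Rewrite the product as 5·ln(x) / x^(-4/3) and apply L'Hôpital, or use the standard hierarchy x^(-4/3) ≫ |ln x| as x → 0⁺.
The indeterminate product → 0, so the limit = 1.

Final answer: 1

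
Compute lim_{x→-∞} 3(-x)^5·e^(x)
This is a 0·∞ indeterminate form at x → -∞.
Rewrite the product as 3(-x)^5 / e^(-x) (an ∞/∞ form) and apply L'Hôpital, or use the standard hierarchy e^(|x|) ≫ |(-x)^5| as x → -∞.
The indeterminate product → 0, so the limit = 0.

Final answer: 0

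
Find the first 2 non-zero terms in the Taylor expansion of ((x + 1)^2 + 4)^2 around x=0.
20·x + 25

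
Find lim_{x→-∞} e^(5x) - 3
Evaluate the dominant behaviour as x → -∞; each term tends to a finite value or vanishes.
Limit = -3.

Final answer: -3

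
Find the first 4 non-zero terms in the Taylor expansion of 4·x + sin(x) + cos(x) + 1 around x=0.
-x^3/6 - x^2/2 + 5·x + 2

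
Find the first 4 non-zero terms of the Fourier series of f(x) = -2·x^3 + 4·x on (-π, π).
(32 - 4·π^2)·sin(x) + (-7 + 2·π^2)·sin(2·x) + (32/9 - 4·π^2/3)·sin(3·x) + (-19/8 + π^2)·sin(4·x)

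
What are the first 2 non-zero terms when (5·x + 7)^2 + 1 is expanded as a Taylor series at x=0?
70·x + 50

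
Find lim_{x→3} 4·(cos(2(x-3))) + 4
Direct substitution at x = 3 gives 8.

Final answer: 8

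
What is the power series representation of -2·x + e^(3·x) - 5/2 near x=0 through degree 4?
27·x^4/8 + 9·x^3/2 + 9·x^2/2 + x - 3/2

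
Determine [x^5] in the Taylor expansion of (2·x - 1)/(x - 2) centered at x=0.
Expand to order 5: (2·x - 1)/(x - 2) = -3·x^5/64 - 3·x^4/32 - 3·x^3/16 - 3·x^2/8 - 3·x/4 + 1/2 + O(x^6).
The coefficient of x^5 is -3/64.

Final answer: -3/64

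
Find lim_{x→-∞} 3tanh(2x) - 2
Evaluate the dominant behaviour as x → -∞; each term tends to a finite value or vanishes.
Limit = -5.

Final answer: -5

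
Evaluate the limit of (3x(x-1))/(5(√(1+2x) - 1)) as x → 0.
Both numerator and denominator → 0 as x → 0; this is a 0/0 indeterminate form.
Expand each to leading order near x = 0: numerator ~ -3·x, denominator ~ 5·x.
The limit of the ratio is -3/5.

Final answer: -3/5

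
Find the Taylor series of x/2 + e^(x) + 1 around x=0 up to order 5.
x^5/120 + x^4/24 + x^3/6 + x^2/2 + 3·x/2 + 2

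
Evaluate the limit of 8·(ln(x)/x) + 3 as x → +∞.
Evaluate the dominant behaviour as x → +∞; each term tends to a finite value or vanishes.
Limit = 3.

Final answer: 3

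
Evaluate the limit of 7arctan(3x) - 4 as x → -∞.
Evaluate the dominant behaviour as x → -∞; each term tends to a finite value or vanishes.
Limit = -7·π/2 - 4.

Final answer: -7·π/2 - 4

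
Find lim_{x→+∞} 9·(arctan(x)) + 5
Evaluate the dominant behaviour as x → +∞; each term tends to a finite value or vanishes.
Limit = 5 + 9·π/2.

Final answer: 5 + 9·π/2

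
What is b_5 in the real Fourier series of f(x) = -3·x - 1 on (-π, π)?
b_5 = (1/π) ∫_{-π}^{π} f(x)·sin(5x) dx.
Evaluate the integral (use parity and integration by parts as needed): b_5 = -6/5.

Final answer: -6/5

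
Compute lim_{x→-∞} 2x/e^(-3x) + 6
The quotient is an ∞/∞ indeterminate form as x → -∞.
Compare growth rates of the dominant terms (exponentials ≫ polynomials ≫ logarithms), or apply L'Hôpital's rule; the quotient → 0.
Adding the constant: 0 + 6 = 6. Limit = 6.

Final answer: 6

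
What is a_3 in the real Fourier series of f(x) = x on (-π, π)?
a_3 = (1/π) ∫_{-π}^{π} f(x)·cos(3x) dx.
Evaluate the integral (use parity and integration by parts as needed): a_3 = 0.

Final answer: 0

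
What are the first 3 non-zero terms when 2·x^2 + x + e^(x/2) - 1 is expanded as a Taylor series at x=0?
x^3/48 + 17·x^2/8 + 3·x/2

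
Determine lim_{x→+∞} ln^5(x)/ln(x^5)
This is an ∞/∞ indeterminate form as x → +∞.
Write ln(x^5) = 5·ln(x), reducing the quotient to ln^4(x)/5 → ∞.
Limit = ∞.

Final answer: ∞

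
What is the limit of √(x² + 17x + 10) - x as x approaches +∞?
This is an ∞ − ∞ indeterminate form.
Multiply and divide by the conjugate √(x²+17x + 10) + x; the x² terms cancel, leaving (17x + 10)/(√(x²+17x + 10)+x) → 17/2.
Limit = 17/2.

Final answer: 17/2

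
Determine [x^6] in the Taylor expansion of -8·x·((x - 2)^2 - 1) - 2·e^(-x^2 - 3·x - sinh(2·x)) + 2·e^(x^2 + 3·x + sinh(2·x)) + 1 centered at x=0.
Expand to order 6: -8·x·((x - 2)^2 - 1) - 2·e^(-x^2 - 3·x - sinh(2·x)) + 2·e^(x^2 + 3·x + sinh(2·x)) + 1 = 263·x^6/2 + 1819·x^5/10 + 50·x^4 + 242·x^3/3 + 36·x^2 - 4·x + 1 + O(x^7).
The coefficient of x^6 is 263/2.

Final answer: 263/2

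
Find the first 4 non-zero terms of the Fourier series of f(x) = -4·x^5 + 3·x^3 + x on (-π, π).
(-994 - 8·π^4 + 166·π^2)·sin(x) + (-23·π^2 + 67/2 + 4·π^4)·sin(2·x) + (-8·π^4/3 - 374/81 + 214·π^2/27)·sin(3·x) + (-4·π^2 + 1 + 2·π^4)·sin(4·x)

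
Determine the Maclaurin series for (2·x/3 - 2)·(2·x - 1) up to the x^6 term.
4·x^2/3 - 14·x/3 + 2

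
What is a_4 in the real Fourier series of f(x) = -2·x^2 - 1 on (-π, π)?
a_4 = (1/π) ∫_{-π}^{π} f(x)·cos(4x) dx.
Evaluate the integral (use parity and integration by parts as needed): a_4 = -1/2.

Final answer: -1/2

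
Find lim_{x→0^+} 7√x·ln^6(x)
This is a 0·∞ indeterminate form at x → 0⁺.
Rewrite the product as 7·ln^6(x) / x^(-1/2) and apply L'Hôpital, or use the standard hierarchy x^(-1/2) ≫ |ln x|^6 as x → 0⁺.
The indeterminate product → 0, so the limit = 0.

Final answer: 0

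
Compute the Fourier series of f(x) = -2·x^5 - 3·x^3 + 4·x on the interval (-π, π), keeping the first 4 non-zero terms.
(-436 - 4·π^4 + 74·π^2)·sin(x) + (-7·π^2 + 13/2 + 2·π^4)·sin(2·x) + (-4·π^4/3 + 164/81 + 26·π^2/27)·sin(3·x) + (-67/32 + π^2/4 + π^4)·sin(4·x)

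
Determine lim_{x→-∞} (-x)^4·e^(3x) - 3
The product is a 0·∞ indeterminate form at x → -∞.
Rewrite the product as (-x)^4 / e^(-3x) (an ∞/∞ form) and apply L'Hôpital, or use the standard hierarchy e^(3|x|) ≫ |(-x)^4| as x → -∞.
The indeterminate product → 0, so the limit = -3.

Final answer: -3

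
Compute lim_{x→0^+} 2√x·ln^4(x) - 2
The product is a 0·∞ indeterminate form at x → 0⁺.
Rewrite the product as 2·ln^4(x) / x^(-1/2) and apply L'Hôpital, or use the standard hierarchy x^(-1/2) ≫ |ln x|^4 as x → 0⁺.
The indeterminate product → 0, so the limit = -2.

Final answer: -2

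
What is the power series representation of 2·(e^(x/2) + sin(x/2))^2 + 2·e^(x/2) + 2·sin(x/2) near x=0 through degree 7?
x^7/2880 + 9·x^6/2560 + 13·x^5/960 + 3·x^4/64 + x^3/2 + 11·x^2/4 + 6·x + 4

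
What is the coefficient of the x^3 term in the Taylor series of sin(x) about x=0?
Expand to order 3: sin(x) = -x^3/6 + x + O(x^4).
The coefficient of x^3 is -1/6.

Final answer: -1/6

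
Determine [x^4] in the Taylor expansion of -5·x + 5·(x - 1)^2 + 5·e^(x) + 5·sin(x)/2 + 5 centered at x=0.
Expand to order 4: -5·x + 5·(x - 1)^2 + 5·e^(x) + 5·sin(x)/2 + 5 = 5·x^4/24 + 5·x^3/12 + 15·x^2/2 - 15·x/2 + 15 + O(x^5).
The coefficient of x^4 is 5/24.

Final answer: 5/24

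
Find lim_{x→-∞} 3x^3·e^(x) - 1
The product is a 0·∞ indeterminate form at x → -∞.
Rewrite the product as 3x^3 / e^(-x) (an ∞/∞ form) and apply L'Hôpital, or use the standard hierarchy e^(|x|) ≫ |x^3| as x → -∞.
The indeterminate product → 0, so the limit = -1.

Final answer: -1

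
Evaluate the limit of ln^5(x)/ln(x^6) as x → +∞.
This is an ∞/∞ indeterminate form as x → +∞.
Write ln(x^6) = 6·ln(x), reducing the quotient to ln^4(x)/6 → ∞.
Limit = ∞.

Final answer: ∞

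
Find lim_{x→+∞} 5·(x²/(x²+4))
Evaluate the dominant behaviour as x → +∞; each term tends to a finite value or vanishes.
Limit = 5.

Final answer: 5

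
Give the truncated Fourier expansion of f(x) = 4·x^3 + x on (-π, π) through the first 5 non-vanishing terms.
(-46 + 8·π^2)·sin(x) + (5 - 4·π^2)·sin(2·x) + (-10/9 + 8·π^2/3)·sin(3·x) + (1/4 - 2·π^2)·sin(4·x) + (2/125 + 8·π^2/5)·sin(5·x)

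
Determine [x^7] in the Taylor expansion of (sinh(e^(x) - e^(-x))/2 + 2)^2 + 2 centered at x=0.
Expand to order 7: (sinh(e^(x) - e^(-x))/2 + 2)^2 + 2 = 989·x^7/1260 + 74·x^6/45 + 19·x^5/10 + 5·x^4/3 + 10·x^3/3 + x^2 + 4·x + 6 + O(x^8).
The coefficient of x^7 is 989/1260.

Final answer: 989/1260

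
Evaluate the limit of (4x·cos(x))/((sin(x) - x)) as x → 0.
Both numerator and denominator → 0 as x → 0; this is a 0/0 indeterminate form.
Expand each to leading order near x = 0: numerator ~ 4·x, denominator ~ -x^3/6.
The limit of the ratio is -∞.

Final answer: -∞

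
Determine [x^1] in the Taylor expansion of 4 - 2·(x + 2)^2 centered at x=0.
Expand to order 1: 4 - 2·(x + 2)^2 = -8·x - 4 + O(x^2).
The coefficient of x^1 is -8.

Final answer: -8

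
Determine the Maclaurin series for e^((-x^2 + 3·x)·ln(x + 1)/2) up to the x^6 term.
463·x^6/160 - 29·x^5/12 + 15·x^4/8 - 5·x^3/4 + 3·x^2/2 + 1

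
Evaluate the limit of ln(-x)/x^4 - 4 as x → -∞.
The quotient is an ∞/∞ indeterminate form as x → -∞.
Compare growth rates of the dominant terms (exponentials ≫ polynomials ≫ logarithms), or apply L'Hôpital's rule; the quotient → 0.
Adding the constant: 0 - 4 = -4. Limit = -4.

Final answer: -4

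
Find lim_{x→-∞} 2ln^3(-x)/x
This is an ∞/∞ indeterminate form as x → -∞.
Compare growth rates of the dominant terms (exponentials ≫ polynomials ≫ logarithms), or apply L'Hôpital's rule; the quotient → 0.
Limit = 0.

Final answer: 0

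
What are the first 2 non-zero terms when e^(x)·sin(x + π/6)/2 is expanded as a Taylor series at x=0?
x·(1/4 + √(3)/4) + 1/4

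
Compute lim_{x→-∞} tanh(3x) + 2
Evaluate the dominant behaviour as x → -∞; each term tends to a finite value or vanishes.
Limit = 1.

Final answer: 1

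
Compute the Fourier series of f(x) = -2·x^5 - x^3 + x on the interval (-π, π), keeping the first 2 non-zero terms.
(-466 - 4·π^4 + 78·π^2)·sin(x) + (-9·π^2 + 25/2 + 2·π^4)·sin(2·x)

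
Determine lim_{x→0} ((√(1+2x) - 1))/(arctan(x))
Both numerator and denominator → 0 as x → 0; this is a 0/0 indeterminate form.
Expand each to leading order near x = 0: numerator ~ x, denominator ~ x.
The limit of the ratio is 1.

Final answer: 1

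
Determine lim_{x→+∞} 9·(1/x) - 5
Evaluate the dominant behaviour as x → +∞; each term tends to a finite value or vanishes.
Limit = -5.

Final answer: -5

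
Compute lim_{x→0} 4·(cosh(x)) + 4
Direct substitution at x = 0 gives 8.

Final answer: 8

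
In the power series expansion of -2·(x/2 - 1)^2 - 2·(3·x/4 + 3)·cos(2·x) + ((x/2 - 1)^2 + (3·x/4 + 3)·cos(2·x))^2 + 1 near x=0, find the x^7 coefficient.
Expand to order 7: -2·(x/2 - 1)^2 - 2·(3·x/4 + 3)·cos(2·x) + ((x/2 - 1)^2 + (3·x/4 + 3)·cos(2·x))^2 + 1 = -721·x^7/60 - 113·x^6/5 + 77·x^5/4 + 733·x^4/16 - 49·x^3/8 - 551·x^2/16 - 3·x/2 + 9 + O(x^8).
The coefficient of x^7 is -721/60.

Final answer: -721/60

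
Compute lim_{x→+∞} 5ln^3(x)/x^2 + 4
The quotient is an ∞/∞ indeterminate form as x → +∞.
The polynomial denominator x^2 dominates the logarithmic numerator (any positive power of x ≫ ln^3(x) as x → ∞), so the quotient → 0.
Adding the constant: 0 + 4 = 4. Limit = 4.

Final answer: 4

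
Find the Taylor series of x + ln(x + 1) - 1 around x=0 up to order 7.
x^7/7 - x^6/6 + x^5/5 - x^4/4 + x^3/3 - x^2/2 + 2·x - 1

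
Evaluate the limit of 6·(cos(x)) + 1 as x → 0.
Direct substitution at x = 0 gives 7.

Final answer: 7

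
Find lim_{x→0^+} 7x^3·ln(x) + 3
The product is a 0·∞ indeterminate form at x → 0⁺.
Rewrite the product as 7·ln(x) / x^(-3) and apply L'Hôpital, or use the standard hierarchy x^(-3) ≫ |ln x| as x → 0⁺.
The indeterminate product → 0, so the limit = 3.

Final answer: 3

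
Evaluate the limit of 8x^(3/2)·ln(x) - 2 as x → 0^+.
The product is a 0·∞ indeterminate form at x → 0⁺.
Rewrite the product as 8·ln(x) / x^(-3/2) and apply L'Hôpital, or use the standard hierarchy x^(-3/2) ≫ |ln x| as x → 0⁺.
The indeterminate product → 0, so the limit = -2.

Final answer: -2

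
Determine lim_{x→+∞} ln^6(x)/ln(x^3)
This is an ∞/∞ indeterminate form as x → +∞.
Write ln(x^3) = 3·ln(x), reducing the quotient to ln^5(x)/3 → ∞.
Limit = ∞.

Final answer: ∞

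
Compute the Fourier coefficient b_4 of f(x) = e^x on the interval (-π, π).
b_4 = (1/π) ∫_{-π}^{π} f(x)·sin(4x) dx.
Evaluate the integral (use parity and integration by parts as needed): b_4 = (4 - 4·e^(2·π))·e^(-π)/(17·π).

Final answer: (4 - 4·e^(2·π))·e^(-π)/(17·π)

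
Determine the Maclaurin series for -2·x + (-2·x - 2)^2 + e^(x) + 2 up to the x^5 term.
x^5/120 + x^4/24 + x^3/6 + 9·x^2/2 + 7·x + 7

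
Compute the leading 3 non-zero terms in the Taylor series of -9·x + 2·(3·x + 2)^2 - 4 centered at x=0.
18·x^2 + 15·x + 4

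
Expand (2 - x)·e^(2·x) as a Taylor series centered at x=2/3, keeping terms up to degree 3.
4·e^(4/3)/3 + 5·e^(4/3)·(x - 2/3)/3 + 2·e^(4/3)·(x - 2/3)^2/3 - 2·e^(4/3)·(x - 2/3)^3/9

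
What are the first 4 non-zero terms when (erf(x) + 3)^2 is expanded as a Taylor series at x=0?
-4·x^3/√(π) + 4·x^2/π + 12·x/√(π) + 9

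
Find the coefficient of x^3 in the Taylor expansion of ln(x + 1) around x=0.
Expand to order 3: ln(x + 1) = x^3/3 - x^2/2 + x + O(x^4).
The coefficient of x^3 is 1/3.

Final answer: 1/3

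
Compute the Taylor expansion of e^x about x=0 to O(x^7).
x^6/720 + x^5/120 + x^4/24 + x^3/6 + x^2/2 + x + 1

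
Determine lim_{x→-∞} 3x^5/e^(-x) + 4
The quotient is an ∞/∞ indeterminate form as x → -∞.
Compare growth rates of the dominant terms (exponentials ≫ polynomials ≫ logarithms), or apply L'Hôpital's rule; the quotient → 0.
Adding the constant: 0 + 4 = 4. Limit = 4.

Final answer: 4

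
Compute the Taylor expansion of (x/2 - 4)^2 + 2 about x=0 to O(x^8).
x^2/4 - 4·x + 18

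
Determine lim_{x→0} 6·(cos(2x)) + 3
Direct substitution at x = 0 gives 9.

Final answer: 9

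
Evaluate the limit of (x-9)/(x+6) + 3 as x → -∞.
Evaluate the dominant behaviour as x → -∞; each term tends to a finite value or vanishes.
Limit = 4.

Final answer: 4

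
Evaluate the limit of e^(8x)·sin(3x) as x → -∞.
Evaluate the dominant behaviour as x → -∞; each term tends to a finite value or vanishes.
Limit = 0.

Final answer: 0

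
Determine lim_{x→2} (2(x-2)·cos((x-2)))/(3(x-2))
Both numerator and denominator → 0 as x → 2; this is a 0/0 indeterminate form.
Expand each to leading order near x = 2: numerator ~ 2·(x - 2), denominator ~ 3·(x - 2).
The limit of the ratio is 2/3.

Final answer: 2/3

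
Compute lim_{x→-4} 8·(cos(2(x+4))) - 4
Direct substitution at x = -4 gives 4.

Final answer: 4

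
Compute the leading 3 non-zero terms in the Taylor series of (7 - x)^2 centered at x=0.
x^2 - 14·x + 49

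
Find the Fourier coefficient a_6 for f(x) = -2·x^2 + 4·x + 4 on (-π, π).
a_6 = (1/π) ∫_{-π}^{π} f(x)·cos(6x) dx.
Evaluate the integral (use parity and integration by parts as needed): a_6 = -2/9.

Final answer: -2/9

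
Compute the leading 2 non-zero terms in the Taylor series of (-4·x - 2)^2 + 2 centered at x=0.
16·x + 6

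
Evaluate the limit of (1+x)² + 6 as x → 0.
Direct substitution at x = 0 gives 7.

Final answer: 7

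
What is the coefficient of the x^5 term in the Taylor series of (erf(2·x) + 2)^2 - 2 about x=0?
Expand to order 5: (erf(2·x) + 2)^2 - 2 = 128·x^5/(5·√(π)) - 128·x^4/(3·π) - 64·x^3/(3·√(π)) + 16·x^2/π + 16·x/√(π) + 2 + O(x^6).
The coefficient of x^5 is 128/(5·√(π)).

Final answer: 128/(5·√(π))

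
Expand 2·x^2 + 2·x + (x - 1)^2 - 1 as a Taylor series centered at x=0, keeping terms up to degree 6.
3·x^2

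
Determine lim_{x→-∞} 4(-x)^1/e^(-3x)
This is an ∞/∞ indeterminate form as x → -∞.
Compare growth rates of the dominant terms (exponentials ≫ polynomials ≫ logarithms), or apply L'Hôpital's rule; the quotient → 0.
Limit = 0.

Final answer: 0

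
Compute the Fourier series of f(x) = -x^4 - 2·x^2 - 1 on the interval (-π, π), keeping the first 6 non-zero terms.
(-40 + 8·π^2)·cos(x) + (1 - 2·π^2)·cos(2·x) + (8/27 + 8·π^2/9)·cos(3·x) + (-π^2/2 - 5/16)·cos(4·x) + (152/625 + 8·π^2/25)·cos(5·x) - π^4/5 - 2·π^2/3 - 1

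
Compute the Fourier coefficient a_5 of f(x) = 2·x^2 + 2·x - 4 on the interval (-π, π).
a_5 = (1/π) ∫_{-π}^{π} f(x)·cos(5x) dx.
Evaluate the integral (use parity and integration by parts as needed): a_5 = -8/25.

Final answer: -8/25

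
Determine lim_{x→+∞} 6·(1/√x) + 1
Evaluate the dominant behaviour as x → +∞; each term tends to a finite value or vanishes.
Limit = 1.

Final answer: 1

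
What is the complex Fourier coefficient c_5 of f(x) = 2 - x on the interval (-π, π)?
Compute the real Fourier coefficients first: a_5 = 0, b_5 = -2/5.
Then c_5 = (a_5 − i·b_5)/2 = i/5.

Final answer: i/5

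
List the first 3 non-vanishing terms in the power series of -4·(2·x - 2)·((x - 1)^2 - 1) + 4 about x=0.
24·x^2 - 16·x + 4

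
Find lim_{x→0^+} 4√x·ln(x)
This is a 0·∞ indeterminate form at x → 0⁺.
Rewrite the product as 4·ln(x) / x^(-1/2) and apply L'Hôpital, or use the standard hierarchy x^(-1/2) ≫ |ln x| as x → 0⁺.
The indeterminate product → 0, so the limit = 0.

Final answer: 0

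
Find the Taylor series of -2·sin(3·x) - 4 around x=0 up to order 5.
-81·x^5/20 + 9·x^3 - 6·x - 4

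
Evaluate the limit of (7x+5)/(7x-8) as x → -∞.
Evaluate the dominant behaviour as x → -∞; each term tends to a finite value or vanishes.
Limit = 1.

Final answer: 1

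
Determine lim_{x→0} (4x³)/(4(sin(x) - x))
Both numerator and denominator → 0 as x → 0; this is a 0/0 indeterminate form.
Expand each to leading order near x = 0: numerator ~ 4·x^3, denominator ~ -2·x^3/3.
The limit of the ratio is -6.

Final answer: -6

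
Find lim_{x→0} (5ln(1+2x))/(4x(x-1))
Both numerator and denominator → 0 as x → 0; this is a 0/0 indeterminate form.
Expand each to leading order near x = 0: numerator ~ 10·x, denominator ~ -4·x.
The limit of the ratio is -5/2.

Final answer: -5/2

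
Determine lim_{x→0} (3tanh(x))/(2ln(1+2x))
Both numerator and denominator → 0 as x → 0; this is a 0/0 indeterminate form.
Expand each to leading order near x = 0: numerator ~ 3·x, denominator ~ 4·x.
The limit of the ratio is 3/4.

Final answer: 3/4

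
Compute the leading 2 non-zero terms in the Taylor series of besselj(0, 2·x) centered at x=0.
1 - x^2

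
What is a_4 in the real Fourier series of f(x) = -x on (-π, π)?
a_4 = (1/π) ∫_{-π}^{π} f(x)·cos(4x) dx.
Evaluate the integral (use parity and integration by parts as needed): a_4 = 0.

Final answer: 0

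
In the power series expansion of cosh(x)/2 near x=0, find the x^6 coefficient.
Expand to order 6: cosh(x)/2 = x^6/1440 + x^4/48 + x^2/4 + 1/2 + O(x^7).
The coefficient of x^6 is 1/1440.

Final answer: 1/1440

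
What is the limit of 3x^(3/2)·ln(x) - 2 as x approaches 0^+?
The product is a 0·∞ indeterminate form at x → 0⁺.
Rewrite the product as 3·ln(x) / x^(-3/2) and apply L'Hôpital, or use the standard hierarchy x^(-3/2) ≫ |ln x| as x → 0⁺.
The indeterminate product → 0, so the limit = -2.

Final answer: -2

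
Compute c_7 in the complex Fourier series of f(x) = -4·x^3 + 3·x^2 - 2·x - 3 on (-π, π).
Compute the real Fourier coefficients first: a_7 = -12/49, b_7 = -8·π^2/7 - 148/343.
Then c_7 = (a_7 − i·b_7)/2 = -6/49 + 74·i/343 + 4·i·π^2/7.

Final answer: -6/49 + 74·i/343 + 4·i·π^2/7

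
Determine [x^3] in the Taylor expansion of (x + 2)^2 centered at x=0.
Expand to order 3: (x + 2)^2 = x^2 + 4·x + 4 + O(x^4).
The coefficient of x^3 is 0.

Final answer: 0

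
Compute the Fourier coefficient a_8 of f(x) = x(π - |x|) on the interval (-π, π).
a_8 = (1/π) ∫_{-π}^{π} f(x)·cos(8x) dx.
Evaluate the integral (use parity and integration by parts as needed): a_8 = 0.

Final answer: 0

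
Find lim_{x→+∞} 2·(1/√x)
Evaluate the dominant behaviour as x → +∞; each term tends to a finite value or vanishes.
Limit = 0.

Final answer: 0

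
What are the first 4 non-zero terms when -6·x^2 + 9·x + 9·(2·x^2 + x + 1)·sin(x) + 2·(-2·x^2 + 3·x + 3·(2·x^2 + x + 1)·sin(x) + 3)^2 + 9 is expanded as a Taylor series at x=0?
213·x^3/2 + 87·x^2 + 90·x + 27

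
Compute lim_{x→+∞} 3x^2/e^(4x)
This is an ∞/∞ indeterminate form as x → +∞.
The exponential denominator e^(4x) dominates the polynomial numerator (e^x ≫ x^2 as x → ∞), so the quotient → 0.
Limit = 0.

Final answer: 0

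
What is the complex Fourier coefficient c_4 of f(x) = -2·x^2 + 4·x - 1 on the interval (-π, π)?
Compute the real Fourier coefficients first: a_4 = -1/2, b_4 = -2.
Then c_4 = (a_4 − i·b_4)/2 = -1/4 + i.

Final answer: -1/4 + i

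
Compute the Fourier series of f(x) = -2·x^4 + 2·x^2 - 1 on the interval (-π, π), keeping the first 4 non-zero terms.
(-104 + 16·π^2)·cos(x) + (8 - 4·π^2)·cos(2·x) + (-56/27 + 16·π^2/9)·cos(3·x) - 2·π^4/5 - 1 + 2·π^2/3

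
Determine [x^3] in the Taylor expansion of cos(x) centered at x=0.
Expand to order 3: cos(x) = 1 - x^2/2 + O(x^4).
The coefficient of x^3 is 0.

Final answer: 0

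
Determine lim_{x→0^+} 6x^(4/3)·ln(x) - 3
The product is a 0·∞ indeterminate form at x → 0⁺.
Rewrite the product as 6·ln(x) / x^(-4/3) and apply L'Hôpital, or use the standard hierarchy x^(-4/3) ≫ |ln x| as x → 0⁺.
The indeterminate product → 0, so the limit = -3.

Final answer: -3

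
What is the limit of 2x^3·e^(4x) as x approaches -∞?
This is a 0·∞ indeterminate form at x → -∞.
Rewrite the product as 2x^3 / e^(-4x) (an ∞/∞ form) and apply L'Hôpital, or use the standard hierarchy e^(4|x|) ≫ |x^3| as x → -∞.
The indeterminate product → 0, so the limit = 0.

Final answer: 0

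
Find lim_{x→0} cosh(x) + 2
Direct substitution at x = 0 gives 3.

Final answer: 3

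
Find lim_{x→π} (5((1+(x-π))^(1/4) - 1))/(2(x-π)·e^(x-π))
Both numerator and denominator → 0 as x → π; this is a 0/0 indeterminate form.
Expand each to leading order near x = π: numerator ~ 5·(x - π)/4, denominator ~ 2·(x - π).
The limit of the ratio is 5/8.

Final answer: 5/8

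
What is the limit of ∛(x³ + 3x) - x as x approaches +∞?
This is an ∞ − ∞ indeterminate form.
Multiply by (A² + AB + B²)/(A² + AB + B²) where A = ∛(x³+3x), B = x to use A³ − B³ = (A−B)(A²+AB+B²); the x³ terms cancel, leaving (3x)/(A²+AB+B²) with denominator ~ 3x², so the limit is 0.
Limit = 0.

Final answer: 0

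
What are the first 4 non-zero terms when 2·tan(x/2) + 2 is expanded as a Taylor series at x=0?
x^5/120 + x^3/12 + x + 2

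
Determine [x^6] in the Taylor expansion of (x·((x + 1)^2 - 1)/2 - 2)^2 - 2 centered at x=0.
Expand to order 6: (x·((x + 1)^2 - 1)/2 - 2)^2 - 2 = x^6/4 + x^5 + x^4 - 2·x^3 - 4·x^2 + 2 + O(x^7).
The coefficient of x^6 is 1/4.

Final answer: 1/4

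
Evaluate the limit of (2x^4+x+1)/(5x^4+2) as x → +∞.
This is an ∞/∞ indeterminate form as x → +∞.
Divide numerator and denominator by x^4 and let the lower-order terms vanish; the leading terms give 2/5.
Limit = 2/5.

Final answer: 2/5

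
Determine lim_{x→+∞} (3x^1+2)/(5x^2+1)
This is an ∞/∞ indeterminate form as x → +∞.
Divide numerator and denominator by x^2 and let the lower-order terms vanish; the numerator's degree 1 is below the denominator's degree 2, so the quotient → 0.
Limit = 0.

Final answer: 0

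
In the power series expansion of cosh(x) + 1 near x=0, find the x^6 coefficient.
Expand to order 6: cosh(x) + 1 = x^6/720 + x^4/24 + x^2/2 + 2 + O(x^7).
The coefficient of x^6 is 1/720.

Final answer: 1/720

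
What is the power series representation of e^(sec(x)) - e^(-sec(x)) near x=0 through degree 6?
x^6·(e^(-1)/720 + 151·e/720) + x^4·(e^(-1)/12 + e/3) + x^2·(e^(-1)/2 + e/2) - e^(-1) + e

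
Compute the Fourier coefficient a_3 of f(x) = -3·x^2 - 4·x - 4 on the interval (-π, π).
a_3 = (1/π) ∫_{-π}^{π} f(x)·cos(3x) dx.
Evaluate the integral (use parity and integration by parts as needed): a_3 = 4/3.

Final answer: 4/3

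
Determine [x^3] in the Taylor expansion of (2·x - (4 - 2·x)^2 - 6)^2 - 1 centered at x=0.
Expand to order 3: (2·x - (4 - 2·x)^2 - 6)^2 - 1 = -144·x^3 + 500·x^2 - 792·x + 483 + O(x^4).
The coefficient of x^3 is -144.

Final answer: -144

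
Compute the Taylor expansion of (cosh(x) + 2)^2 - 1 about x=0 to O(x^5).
x^4/2 + 3·x^2 + 8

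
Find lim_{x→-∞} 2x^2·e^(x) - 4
The product is a 0·∞ indeterminate form at x → -∞.
Rewrite the product as 2x^2 / e^(-x) (an ∞/∞ form) and apply L'Hôpital, or use the standard hierarchy e^(|x|) ≫ |x^2| as x → -∞.
The indeterminate product → 0, so the limit = -4.

Final answer: -4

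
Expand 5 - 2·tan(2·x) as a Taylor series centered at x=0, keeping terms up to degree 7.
-4352·x^7/315 - 128·x^5/15 - 16·x^3/3 - 4·x + 5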